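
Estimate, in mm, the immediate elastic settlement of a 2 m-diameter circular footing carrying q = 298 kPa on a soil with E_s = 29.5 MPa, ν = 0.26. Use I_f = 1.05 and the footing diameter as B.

S_e ≈ 19.8 mm

Immediate (elastic) settlement: S_e = q·B·(1−ν²)/E_s · I_f.
E_s = 29.5 MPa = 29500 kPa.
S_e = 298 × 2 × (1 − 0.26²) / 29500 × 1.05
    = 298 × 2 × 0.9324 / 29500 × 1.05
    = 0.01978 m = 19.78 mm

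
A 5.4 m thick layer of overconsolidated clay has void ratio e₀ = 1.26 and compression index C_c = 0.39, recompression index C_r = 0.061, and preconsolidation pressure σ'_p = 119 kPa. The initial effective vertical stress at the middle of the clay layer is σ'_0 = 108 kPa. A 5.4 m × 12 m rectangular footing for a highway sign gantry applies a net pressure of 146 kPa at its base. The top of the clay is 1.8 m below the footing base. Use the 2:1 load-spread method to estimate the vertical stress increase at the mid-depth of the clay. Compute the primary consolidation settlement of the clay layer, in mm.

Mid-depth of clay below the footing base: z = 1.8 + 5.4/2 = 4.5 m.
Stress increase at mid-clay by the 2:1 spreading method:
Δσ = qBL/((B+z)(L+z)) = 146×5.4×12/((5.4+4.5)(12+4.5)) = 57.917 kPa
Final effective stress: σ'_f = 108 + 57.917 = 165.92 kPa.
σ'_f = 165.92 > σ'_p = 119 kPa, so the stress path crosses the preconsolidation pressure — recompression up to σ'_p, then virgin compression beyond:
S_c = H/(1+e₀)·[C_r·log₁₀(σ'_p/σ'_0) + C_c·log₁₀(σ'_f/σ'_p)]
    = 5.4/2.26 × [0.061×log₁₀(119/108) + 0.39×log₁₀(165.92/119)]
    = 2.3894 × [0.0025695 + 0.056297] = 0.1407 m

S_c ≈ 141 mm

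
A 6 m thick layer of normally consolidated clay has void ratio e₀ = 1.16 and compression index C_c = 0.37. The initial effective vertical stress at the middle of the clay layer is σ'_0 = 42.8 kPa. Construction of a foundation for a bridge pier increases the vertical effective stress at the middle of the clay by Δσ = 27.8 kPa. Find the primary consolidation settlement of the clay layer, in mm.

Final effective stress: σ'_f = σ'_0 + Δσ = 42.8 + 27.8 = 70.6 kPa.
Normally consolidated clay, so the full stress increment lies on the virgin compression line:
S_c = C_c·H/(1+e₀)·log₁₀(σ'_f/σ'_0) = 0.37×6/(1+1.16)×log₁₀(70.6/42.8)
    = 1.0278 × 0.21736 = 0.2234 m

S_c ≈ 223 mm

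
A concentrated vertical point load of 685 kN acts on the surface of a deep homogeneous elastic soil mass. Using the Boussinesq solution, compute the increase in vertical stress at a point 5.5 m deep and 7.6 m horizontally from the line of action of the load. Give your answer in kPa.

Δσ_z ≈ 0.749 kPa

Boussinesq vertical stress below a point load on an elastic half-space:
Δσ_z = 3P/(2πz²) · [1 + (r/z)²]^(−5/2)
r/z = 7.6/5.5 = 1.3818; [1+(r/z)²]^(−5/2) = 0.06926.
Δσ_z = 3×685/(2π×5.5²) × 0.06926 = 10.812 × 0.06926 = 0.7488 kPa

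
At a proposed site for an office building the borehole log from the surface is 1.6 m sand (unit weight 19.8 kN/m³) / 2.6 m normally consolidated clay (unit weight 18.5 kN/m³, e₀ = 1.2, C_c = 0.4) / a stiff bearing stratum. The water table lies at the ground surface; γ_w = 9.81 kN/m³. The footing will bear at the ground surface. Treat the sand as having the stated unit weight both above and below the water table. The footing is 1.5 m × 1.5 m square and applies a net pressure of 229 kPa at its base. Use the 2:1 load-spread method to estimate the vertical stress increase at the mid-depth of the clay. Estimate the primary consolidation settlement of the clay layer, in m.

S_c ≈ 0.14 m

Mid-depth of clay below the ground surface: z = 1.6 + 2.6/2 = 2.9 m.
Total vertical stress at mid-clay: σ_v = 19.8×1.6 + 18.5×1.3 = 55.73 kPa.
Pore pressure: u = 9.81×(2.9 − 0) = 28.449 kPa.
Initial effective stress: σ'_0 = σ_v − u = 55.73 − 28.449 = 27.281 kPa.
Stress increase at mid-clay by the 2:1 spreading method:
Δσ = qBL/((B+z)(L+z)) = 229×1.5×1.5/((1.5+2.9)(1.5+2.9)) = 26.614 kPa
Final effective stress: σ'_f = σ'_0 + Δσ = 27.281 + 26.614 = 53.895 kPa.
Normally consolidated clay, so the full stress increment lies on the virgin compression line:
S_c = C_c·H/(1+e₀)·log₁₀(σ'_f/σ'_0) = 0.4×2.6/(1+1.2)×log₁₀(53.895/27.281)
    = 0.47273 × 0.29569 = 0.1398 m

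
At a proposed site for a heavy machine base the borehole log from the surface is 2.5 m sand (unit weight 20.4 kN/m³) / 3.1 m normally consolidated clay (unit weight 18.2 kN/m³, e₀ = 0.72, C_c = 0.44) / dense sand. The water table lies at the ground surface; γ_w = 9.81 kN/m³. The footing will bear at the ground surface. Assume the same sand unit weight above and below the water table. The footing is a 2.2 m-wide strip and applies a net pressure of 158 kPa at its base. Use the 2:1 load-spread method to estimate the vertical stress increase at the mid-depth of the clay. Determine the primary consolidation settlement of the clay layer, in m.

Mid-depth of clay below the ground surface: z = 2.5 + 3.1/2 = 4.05 m.
Total vertical stress at mid-clay: σ_v = 20.4×2.5 + 18.2×1.55 = 79.21 kPa.
Pore pressure: u = 9.81×(4.05 − 0) = 39.73 kPa.
Initial effective stress: σ'_0 = σ_v − u = 79.21 − 39.73 = 39.48 kPa.
Stress increase at mid-clay by the 2:1 spreading method:
Δσ = qB/(B+z) = 158×2.2/(2.2+4.05) = 55.616 kPa
Final effective stress: σ'_f = σ'_0 + Δσ = 39.48 + 55.616 = 95.096 kPa.
Normally consolidated clay, so the full stress increment lies on the virgin compression line:
S_c = C_c·H/(1+e₀)·log₁₀(σ'_f/σ'_0) = 0.44×3.1/(1+0.72)×log₁₀(95.096/39.48)
    = 0.79302 × 0.38179 = 0.3028 m

S_c ≈ 0.303 m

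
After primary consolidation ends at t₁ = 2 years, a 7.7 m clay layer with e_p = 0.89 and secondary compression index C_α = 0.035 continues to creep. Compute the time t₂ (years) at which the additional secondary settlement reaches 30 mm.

S_s = C_α·H/(1+e_p)·log₁₀(t₂/t₁) ⇒ log₁₀(t₂/t₁) = S_s·(1+e_p)/(C_α·H).
log₁₀(t₂/t₁) = 0.03 × (1+0.89) / (0.035×7.7) = 0.2104
t₂ = t₁ × 10^0.2104 = 2 × 1.623 = 3.247 years

t₂ ≈ 3.25 years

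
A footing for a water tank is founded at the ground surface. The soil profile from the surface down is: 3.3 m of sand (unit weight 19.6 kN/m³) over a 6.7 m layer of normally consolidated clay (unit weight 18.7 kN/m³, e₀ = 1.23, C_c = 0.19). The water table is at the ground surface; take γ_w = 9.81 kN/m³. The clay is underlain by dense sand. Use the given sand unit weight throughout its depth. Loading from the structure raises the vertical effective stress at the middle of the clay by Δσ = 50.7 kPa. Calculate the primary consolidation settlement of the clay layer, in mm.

S_c ≈ 148 mm

Mid-depth of clay below the ground surface: z = 3.3 + 6.7/2 = 6.65 m.
Total vertical stress at mid-clay: σ_v = 19.6×3.3 + 18.7×3.35 = 127.33 kPa.
Pore pressure: u = 9.81×(6.65 − 0) = 65.237 kPa.
Initial effective stress: σ'_0 = σ_v − u = 127.33 − 65.237 = 62.093 kPa.
Final effective stress: σ'_f = σ'_0 + Δσ = 62.093 + 50.7 = 112.79 kPa.
Normally consolidated clay, so the full stress increment lies on the virgin compression line:
S_c = C_c·H/(1+e₀)·log₁₀(σ'_f/σ'_0) = 0.19×6.7/(1+1.23)×log₁₀(112.79/62.093)
    = 0.57085 × 0.25923 = 0.148 m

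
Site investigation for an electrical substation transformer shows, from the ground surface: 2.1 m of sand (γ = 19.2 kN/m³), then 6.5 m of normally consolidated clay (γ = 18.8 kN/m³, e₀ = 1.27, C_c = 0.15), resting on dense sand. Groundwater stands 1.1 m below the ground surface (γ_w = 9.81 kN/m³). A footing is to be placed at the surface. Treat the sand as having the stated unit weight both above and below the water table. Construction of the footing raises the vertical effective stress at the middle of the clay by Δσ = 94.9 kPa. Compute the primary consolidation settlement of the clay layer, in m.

S_c ≈ 0.177 m

Mid-depth of clay below the ground surface: z = 2.1 + 6.5/2 = 5.35 m.
Total vertical stress at mid-clay: σ_v = 19.2×2.1 + 18.8×3.25 = 101.42 kPa.
Pore pressure: u = 9.81×(5.35 − 1.1) = 41.693 kPa.
Initial effective stress: σ'_0 = σ_v − u = 101.42 − 41.693 = 59.727 kPa.
Final effective stress: σ'_f = σ'_0 + Δσ = 59.727 + 94.9 = 154.63 kPa.
Normally consolidated clay, so the full stress increment lies on the virgin compression line:
S_c = C_c·H/(1+e₀)·log₁₀(σ'_f/σ'_0) = 0.15×6.5/(1+1.27)×log₁₀(154.63/59.727)
    = 0.42952 × 0.41312 = 0.1774 m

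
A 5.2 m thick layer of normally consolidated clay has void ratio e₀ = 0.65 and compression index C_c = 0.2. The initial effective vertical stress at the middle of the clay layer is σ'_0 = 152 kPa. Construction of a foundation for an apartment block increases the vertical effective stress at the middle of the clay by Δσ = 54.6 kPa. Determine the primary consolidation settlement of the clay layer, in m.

S_c ≈ 0.084 m

Final effective stress: σ'_f = σ'_0 + Δσ = 152 + 54.6 = 206.6 kPa.
Normally consolidated clay, so the full stress increment lies on the virgin compression line:
S_c = C_c·H/(1+e₀)·log₁₀(σ'_f/σ'_0) = 0.2×5.2/(1+0.65)×log₁₀(206.6/152)
    = 0.6303 × 0.13329 = 0.08401 m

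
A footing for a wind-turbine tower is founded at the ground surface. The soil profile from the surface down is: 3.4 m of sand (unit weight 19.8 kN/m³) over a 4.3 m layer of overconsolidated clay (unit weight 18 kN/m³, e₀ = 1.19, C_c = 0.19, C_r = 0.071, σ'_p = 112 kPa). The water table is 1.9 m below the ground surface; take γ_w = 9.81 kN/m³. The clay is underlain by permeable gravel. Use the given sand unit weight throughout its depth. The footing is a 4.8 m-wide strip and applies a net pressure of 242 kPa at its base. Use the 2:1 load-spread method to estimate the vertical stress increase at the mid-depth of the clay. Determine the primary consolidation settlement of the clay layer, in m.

Mid-depth of clay below the ground surface: z = 3.4 + 4.3/2 = 5.55 m.
Total vertical stress at mid-clay: σ_v = 19.8×3.4 + 18×2.15 = 106.02 kPa.
Pore pressure: u = 9.81×(5.55 − 1.9) = 35.806 kPa.
Initial effective stress: σ'_0 = σ_v − u = 106.02 − 35.806 = 70.214 kPa.
Stress increase at mid-clay by the 2:1 spreading method:
Δσ = qB/(B+z) = 242×4.8/(4.8+5.55) = 112.23 kPa
Final effective stress: σ'_f = 70.214 + 112.23 = 182.44 kPa.
σ'_f = 182.44 > σ'_p = 112 kPa, so the stress path crosses the preconsolidation pressure — recompression up to σ'_p, then virgin compression beyond:
S_c = H/(1+e₀)·[C_r·log₁₀(σ'_p/σ'_0) + C_c·log₁₀(σ'_f/σ'_p)]
    = 4.3/2.19 × [0.071×log₁₀(112/70.214) + 0.19×log₁₀(182.44/112)]
    = 1.9635 × [0.014398 + 0.040261] = 0.1073 m

S_c ≈ 0.107 m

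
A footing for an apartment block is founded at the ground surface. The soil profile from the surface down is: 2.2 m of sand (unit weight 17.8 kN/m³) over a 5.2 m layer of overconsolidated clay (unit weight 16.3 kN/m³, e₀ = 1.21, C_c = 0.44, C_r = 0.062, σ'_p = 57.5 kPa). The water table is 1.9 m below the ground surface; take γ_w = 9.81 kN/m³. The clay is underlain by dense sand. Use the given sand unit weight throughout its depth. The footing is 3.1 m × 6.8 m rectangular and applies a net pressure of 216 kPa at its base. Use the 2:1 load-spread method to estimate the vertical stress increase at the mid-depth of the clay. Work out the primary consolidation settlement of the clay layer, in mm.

S_c ≈ 266 mm

Mid-depth of clay below the ground surface: z = 2.2 + 5.2/2 = 4.8 m.
Total vertical stress at mid-clay: σ_v = 17.8×2.2 + 16.3×2.6 = 81.54 kPa.
Pore pressure: u = 9.81×(4.8 − 1.9) = 28.449 kPa.
Initial effective stress: σ'_0 = σ_v − u = 81.54 − 28.449 = 53.091 kPa.
Stress increase at mid-clay by the 2:1 spreading method:
Δσ = qBL/((B+z)(L+z)) = 216×3.1×6.8/((3.1+4.8)(6.8+4.8)) = 49.687 kPa
Final effective stress: σ'_f = 53.091 + 49.687 = 102.78 kPa.
σ'_f = 102.78 > σ'_p = 57.5 kPa, so the stress path crosses the preconsolidation pressure — recompression up to σ'_p, then virgin compression beyond:
S_c = H/(1+e₀)·[C_r·log₁₀(σ'_p/σ'_0) + C_c·log₁₀(σ'_f/σ'_p)]
    = 5.2/2.21 × [0.062×log₁₀(57.5/53.091) + 0.44×log₁₀(102.78/57.5)]
    = 2.3529 × [0.0021481 + 0.11099] = 0.2662 m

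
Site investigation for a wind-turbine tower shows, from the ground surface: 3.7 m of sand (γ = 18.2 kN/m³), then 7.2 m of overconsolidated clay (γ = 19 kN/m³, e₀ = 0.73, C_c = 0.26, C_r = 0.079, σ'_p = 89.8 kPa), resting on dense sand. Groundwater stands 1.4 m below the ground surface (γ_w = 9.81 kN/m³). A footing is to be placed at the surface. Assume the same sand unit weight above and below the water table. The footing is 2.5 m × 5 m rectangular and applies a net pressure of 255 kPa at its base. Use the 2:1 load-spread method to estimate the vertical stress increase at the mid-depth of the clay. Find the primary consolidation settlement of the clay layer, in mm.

Mid-depth of clay below the ground surface: z = 3.7 + 7.2/2 = 7.3 m.
Total vertical stress at mid-clay: σ_v = 18.2×3.7 + 19×3.6 = 135.74 kPa.
Pore pressure: u = 9.81×(7.3 − 1.4) = 57.879 kPa.
Initial effective stress: σ'_0 = σ_v − u = 135.74 − 57.879 = 77.861 kPa.
Stress increase at mid-clay by the 2:1 spreading method:
Δσ = qBL/((B+z)(L+z)) = 255×2.5×5/((2.5+7.3)(5+7.3)) = 26.444 kPa
Final effective stress: σ'_f = 77.861 + 26.444 = 104.31 kPa.
σ'_f = 104.31 > σ'_p = 89.8 kPa, so the stress path crosses the preconsolidation pressure — recompression up to σ'_p, then virgin compression beyond:
S_c = H/(1+e₀)·[C_r·log₁₀(σ'_p/σ'_0) + C_c·log₁₀(σ'_f/σ'_p)]
    = 7.2/1.73 × [0.079×log₁₀(89.8/77.861) + 0.26×log₁₀(104.31/89.8)]
    = 4.1618 × [0.0048946 + 0.016913] = 0.09076 m

S_c ≈ 90.8 mm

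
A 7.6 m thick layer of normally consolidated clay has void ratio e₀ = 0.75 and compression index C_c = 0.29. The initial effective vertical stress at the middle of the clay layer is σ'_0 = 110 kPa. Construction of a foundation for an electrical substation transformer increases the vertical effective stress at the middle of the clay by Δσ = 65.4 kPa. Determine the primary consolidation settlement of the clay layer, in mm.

S_c ≈ 255 mm

Final effective stress: σ'_f = σ'_0 + Δσ = 110 + 65.4 = 175.4 kPa.
Normally consolidated clay, so the full stress increment lies on the virgin compression line:
S_c = C_c·H/(1+e₀)·log₁₀(σ'_f/σ'_0) = 0.29×7.6/(1+0.75)×log₁₀(175.4/110)
    = 1.2594 × 0.20264 = 0.2552 m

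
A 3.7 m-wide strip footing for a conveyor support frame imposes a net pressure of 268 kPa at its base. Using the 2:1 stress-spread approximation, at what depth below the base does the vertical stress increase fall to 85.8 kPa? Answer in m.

z ≈ 7.86 m

2:1 spreading — at depth z the loaded area has grown by z in each plan dimension:
qB/(B+z) = Δσ_z ⇒ z = qB/Δσ_z − B = 268×3.7/85.8 − 3.7 = 7.857 m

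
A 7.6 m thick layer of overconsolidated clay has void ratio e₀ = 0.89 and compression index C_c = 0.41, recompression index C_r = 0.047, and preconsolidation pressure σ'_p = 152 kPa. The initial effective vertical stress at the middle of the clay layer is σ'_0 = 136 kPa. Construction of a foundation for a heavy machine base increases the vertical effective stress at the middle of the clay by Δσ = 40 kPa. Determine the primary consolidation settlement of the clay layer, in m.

S_c ≈ 0.114 m

Final effective stress: σ'_f = 136 + 40 = 176 kPa.
σ'_f = 176 > σ'_p = 152 kPa, so the stress path crosses the preconsolidation pressure — recompression up to σ'_p, then virgin compression beyond:
S_c = H/(1+e₀)·[C_r·log₁₀(σ'_p/σ'_0) + C_c·log₁₀(σ'_f/σ'_p)]
    = 7.6/1.89 × [0.047×log₁₀(152/136) + 0.41×log₁₀(176/152)]
    = 4.0212 × [0.0022703 + 0.026104] = 0.1141 m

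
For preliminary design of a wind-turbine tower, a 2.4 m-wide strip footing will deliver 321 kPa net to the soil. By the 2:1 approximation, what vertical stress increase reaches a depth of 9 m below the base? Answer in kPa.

By the 2:1 method the load spreads at 1 horizontal : 2 vertical, so at depth z the loaded area has grown by z in each plan dimension:
Δσ = qB/(B+z) = 321×2.4/(2.4+9) = 67.579 kPa

Δσ_z ≈ 67.6 kPa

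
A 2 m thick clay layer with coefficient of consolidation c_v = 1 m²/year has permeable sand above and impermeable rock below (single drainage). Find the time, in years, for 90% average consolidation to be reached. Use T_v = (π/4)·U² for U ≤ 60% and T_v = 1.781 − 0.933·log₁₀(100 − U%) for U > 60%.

t ≈ 3.39 years

Drainage path length: H_d = H = 2 m (single drainage).
U > 60%: T_v = 1.781 − 0.933·log₁₀(100 − 90) = 0.848.
t = T_v·H_d²/c_v = 0.848×2²/1 = 3.392 years.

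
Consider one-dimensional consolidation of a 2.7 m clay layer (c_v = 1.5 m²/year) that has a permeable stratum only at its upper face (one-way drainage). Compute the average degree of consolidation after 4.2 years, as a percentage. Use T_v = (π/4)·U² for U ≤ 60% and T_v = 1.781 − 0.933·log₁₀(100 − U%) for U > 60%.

U ≈ 90.4 %

Drainage path length: H_d = H = 2.7 m (single drainage).
T_v = c_v·t/H_d² = 1.5×4.2/2.7² = 0.8642.
T_v = 0.8642 corresponds to the U > 60% branch:
U = 1 − 10^((1.781 − T_v)/0.933)/100 = 0.9039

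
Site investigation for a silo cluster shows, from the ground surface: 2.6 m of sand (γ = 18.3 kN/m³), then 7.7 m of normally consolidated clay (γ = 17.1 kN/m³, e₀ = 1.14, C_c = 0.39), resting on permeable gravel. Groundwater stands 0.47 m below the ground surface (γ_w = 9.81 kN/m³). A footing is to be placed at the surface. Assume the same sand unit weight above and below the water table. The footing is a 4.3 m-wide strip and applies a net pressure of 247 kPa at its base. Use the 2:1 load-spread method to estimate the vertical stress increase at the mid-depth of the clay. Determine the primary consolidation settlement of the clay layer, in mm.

Mid-depth of clay below the ground surface: z = 2.6 + 7.7/2 = 6.45 m.
Total vertical stress at mid-clay: σ_v = 18.3×2.6 + 17.1×3.85 = 113.42 kPa.
Pore pressure: u = 9.81×(6.45 − 0.47) = 58.664 kPa.
Initial effective stress: σ'_0 = σ_v − u = 113.42 − 58.664 = 54.756 kPa.
Stress increase at mid-clay by the 2:1 spreading method:
Δσ = qB/(B+z) = 247×4.3/(4.3+6.45) = 98.8 kPa
Final effective stress: σ'_f = σ'_0 + Δσ = 54.756 + 98.8 = 153.56 kPa.
Normally consolidated clay, so the full stress increment lies on the virgin compression line:
S_c = C_c·H/(1+e₀)·log₁₀(σ'_f/σ'_0) = 0.39×7.7/(1+1.14)×log₁₀(153.56/54.756)
    = 1.4033 × 0.44785 = 0.6285 m

S_c ≈ 628 mm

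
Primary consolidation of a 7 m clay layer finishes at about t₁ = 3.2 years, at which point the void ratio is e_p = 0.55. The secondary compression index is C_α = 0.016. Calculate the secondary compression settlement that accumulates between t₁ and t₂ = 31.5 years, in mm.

Secondary compression: S_s = C_α·H/(1+e_p)·log₁₀(t₂/t₁)
S_s = 0.016×7/(1+0.55)×log₁₀(31.5/3.2)
    = 0.07226 × 0.9932 = 0.07176 m

S_s ≈ 71.8 mm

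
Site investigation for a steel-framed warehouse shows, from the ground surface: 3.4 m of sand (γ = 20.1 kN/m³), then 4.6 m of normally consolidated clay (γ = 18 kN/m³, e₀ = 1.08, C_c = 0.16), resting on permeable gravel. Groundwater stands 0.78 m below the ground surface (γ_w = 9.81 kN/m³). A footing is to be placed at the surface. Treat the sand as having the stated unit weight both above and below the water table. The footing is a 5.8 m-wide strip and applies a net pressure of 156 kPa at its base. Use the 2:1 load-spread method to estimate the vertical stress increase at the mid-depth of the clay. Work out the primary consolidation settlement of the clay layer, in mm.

S_c ≈ 127 mm

Mid-depth of clay below the ground surface: z = 3.4 + 4.6/2 = 5.7 m.
Total vertical stress at mid-clay: σ_v = 20.1×3.4 + 18×2.3 = 109.74 kPa.
Pore pressure: u = 9.81×(5.7 − 0.78) = 48.265 kPa.
Initial effective stress: σ'_0 = σ_v − u = 109.74 − 48.265 = 61.475 kPa.
Stress increase at mid-clay by the 2:1 spreading method:
Δσ = qB/(B+z) = 156×5.8/(5.8+5.7) = 78.678 kPa
Final effective stress: σ'_f = σ'_0 + Δσ = 61.475 + 78.678 = 140.15 kPa.
Normally consolidated clay, so the full stress increment lies on the virgin compression line:
S_c = C_c·H/(1+e₀)·log₁₀(σ'_f/σ'_0) = 0.16×4.6/(1+1.08)×log₁₀(140.15/61.475)
    = 0.35385 × 0.35789 = 0.1266 m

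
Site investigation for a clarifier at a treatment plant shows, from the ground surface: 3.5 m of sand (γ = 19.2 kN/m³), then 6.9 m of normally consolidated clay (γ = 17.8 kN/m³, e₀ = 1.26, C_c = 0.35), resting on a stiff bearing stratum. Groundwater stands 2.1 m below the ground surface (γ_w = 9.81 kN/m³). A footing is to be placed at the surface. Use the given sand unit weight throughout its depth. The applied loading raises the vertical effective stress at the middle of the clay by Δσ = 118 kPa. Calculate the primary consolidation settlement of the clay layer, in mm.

Mid-depth of clay below the ground surface: z = 3.5 + 6.9/2 = 6.95 m.
Total vertical stress at mid-clay: σ_v = 19.2×3.5 + 17.8×3.45 = 128.61 kPa.
Pore pressure: u = 9.81×(6.95 − 2.1) = 47.578 kPa.
Initial effective stress: σ'_0 = σ_v − u = 128.61 − 47.578 = 81.032 kPa.
Final effective stress: σ'_f = σ'_0 + Δσ = 81.032 + 118 = 199.03 kPa.
Normally consolidated clay, so the full stress increment lies on the virgin compression line:
S_c = C_c·H/(1+e₀)·log₁₀(σ'_f/σ'_0) = 0.35×6.9/(1+1.26)×log₁₀(199.03/81.032)
    = 1.0686 × 0.39026 = 0.417 m

S_c ≈ 417 mm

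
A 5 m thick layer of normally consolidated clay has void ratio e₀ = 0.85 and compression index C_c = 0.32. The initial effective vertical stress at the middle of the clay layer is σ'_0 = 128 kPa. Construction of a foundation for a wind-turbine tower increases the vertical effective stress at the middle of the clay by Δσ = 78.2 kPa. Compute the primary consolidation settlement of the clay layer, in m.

Final effective stress: σ'_f = σ'_0 + Δσ = 128 + 78.2 = 206.2 kPa.
Normally consolidated clay, so the full stress increment lies on the virgin compression line:
S_c = C_c·H/(1+e₀)·log₁₀(σ'_f/σ'_0) = 0.32×5/(1+0.85)×log₁₀(206.2/128)
    = 0.86486 × 0.20708 = 0.1791 m

S_c ≈ 0.179 m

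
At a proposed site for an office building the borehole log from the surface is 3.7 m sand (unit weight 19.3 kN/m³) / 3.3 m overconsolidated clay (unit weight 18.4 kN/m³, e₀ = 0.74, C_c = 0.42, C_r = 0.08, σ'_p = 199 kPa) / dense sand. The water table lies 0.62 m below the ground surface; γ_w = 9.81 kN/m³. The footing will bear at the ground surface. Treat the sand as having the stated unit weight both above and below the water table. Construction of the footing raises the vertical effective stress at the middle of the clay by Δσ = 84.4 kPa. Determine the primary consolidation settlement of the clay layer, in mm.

S_c ≈ 61 mm

Mid-depth of clay below the ground surface: z = 3.7 + 3.3/2 = 5.35 m.
Total vertical stress at mid-clay: σ_v = 19.3×3.7 + 18.4×1.65 = 101.77 kPa.
Pore pressure: u = 9.81×(5.35 − 0.62) = 46.401 kPa.
Initial effective stress: σ'_0 = σ_v − u = 101.77 − 46.401 = 55.369 kPa.
Final effective stress: σ'_f = 55.369 + 84.4 = 139.77 kPa.
σ'_f = 139.77 ≤ σ'_p = 199 kPa, so the clay remains overconsolidated and only the recompression index applies:
S_c = C_r·H/(1+e₀)·log₁₀(σ'_f/σ'_0) = 0.08×3.3/1.74×log₁₀(139.77/55.369)
    = 0.15173 × 0.40215 = 0.06102 m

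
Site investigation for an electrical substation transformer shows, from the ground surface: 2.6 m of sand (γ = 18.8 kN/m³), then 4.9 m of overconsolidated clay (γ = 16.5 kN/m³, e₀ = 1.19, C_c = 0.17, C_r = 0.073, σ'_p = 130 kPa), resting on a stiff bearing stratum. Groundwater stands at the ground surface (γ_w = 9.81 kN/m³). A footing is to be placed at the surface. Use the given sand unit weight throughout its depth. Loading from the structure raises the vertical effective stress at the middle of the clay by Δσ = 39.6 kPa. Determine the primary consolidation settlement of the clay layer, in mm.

Mid-depth of clay below the ground surface: z = 2.6 + 4.9/2 = 5.05 m.
Total vertical stress at mid-clay: σ_v = 18.8×2.6 + 16.5×2.45 = 89.305 kPa.
Pore pressure: u = 9.81×(5.05 − 0) = 49.541 kPa.
Initial effective stress: σ'_0 = σ_v − u = 89.305 − 49.541 = 39.764 kPa.
Final effective stress: σ'_f = 39.764 + 39.6 = 79.364 kPa.
σ'_f = 79.364 ≤ σ'_p = 130 kPa, so the clay remains overconsolidated and only the recompression index applies:
S_c = C_r·H/(1+e₀)·log₁₀(σ'_f/σ'_0) = 0.073×4.9/2.19×log₁₀(79.364/39.764)
    = 0.16333 × 0.30013 = 0.04902 m

S_c ≈ 49 mm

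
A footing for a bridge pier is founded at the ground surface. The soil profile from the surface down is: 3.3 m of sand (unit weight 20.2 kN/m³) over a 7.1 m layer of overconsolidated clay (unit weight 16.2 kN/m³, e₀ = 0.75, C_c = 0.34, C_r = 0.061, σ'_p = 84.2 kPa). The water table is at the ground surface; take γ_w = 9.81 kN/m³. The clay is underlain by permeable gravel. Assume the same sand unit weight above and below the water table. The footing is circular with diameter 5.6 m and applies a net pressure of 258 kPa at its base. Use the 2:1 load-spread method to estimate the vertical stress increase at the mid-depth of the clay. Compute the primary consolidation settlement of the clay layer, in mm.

Mid-depth of clay below the ground surface: z = 3.3 + 7.1/2 = 6.85 m.
Total vertical stress at mid-clay: σ_v = 20.2×3.3 + 16.2×3.55 = 124.17 kPa.
Pore pressure: u = 9.81×(6.85 − 0) = 67.198 kPa.
Initial effective stress: σ'_0 = σ_v − u = 124.17 − 67.198 = 56.972 kPa.
Stress increase at mid-clay by the 2:1 spreading method:
Δσ ≈ qD²/(D+z)² = 258×5.6²/(5.6+6.85)² = 52.198 kPa
Final effective stress: σ'_f = 56.972 + 52.198 = 109.17 kPa.
σ'_f = 109.17 > σ'_p = 84.2 kPa, so the stress path crosses the preconsolidation pressure — recompression up to σ'_p, then virgin compression beyond:
S_c = H/(1+e₀)·[C_r·log₁₀(σ'_p/σ'_0) + C_c·log₁₀(σ'_f/σ'_p)]
    = 7.1/1.75 × [0.061×log₁₀(84.2/56.972) + 0.34×log₁₀(109.17/84.2)]
    = 4.0571 × [0.010349 + 0.038349] = 0.1976 m

S_c ≈ 198 mm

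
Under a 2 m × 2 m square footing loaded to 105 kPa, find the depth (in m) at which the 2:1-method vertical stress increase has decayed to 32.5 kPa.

2:1 spreading — at depth z the loaded area has grown by z in each plan dimension:
qB²/(B+z)² = Δσ_z ⇒ z = B(√(q/Δσ_z) − 1) = 2×(√(105/32.5) − 1) = 1.595 m

z ≈ 1.59 m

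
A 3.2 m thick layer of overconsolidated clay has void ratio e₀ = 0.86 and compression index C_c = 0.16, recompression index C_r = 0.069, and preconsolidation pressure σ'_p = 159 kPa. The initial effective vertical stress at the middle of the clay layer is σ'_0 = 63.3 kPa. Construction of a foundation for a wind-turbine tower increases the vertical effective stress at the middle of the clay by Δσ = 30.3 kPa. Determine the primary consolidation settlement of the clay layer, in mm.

S_c ≈ 20.2 mm

Final effective stress: σ'_f = 63.3 + 30.3 = 93.6 kPa.
σ'_f = 93.6 ≤ σ'_p = 159 kPa, so the clay remains overconsolidated and only the recompression index applies:
S_c = C_r·H/(1+e₀)·log₁₀(σ'_f/σ'_0) = 0.069×3.2/1.86×log₁₀(93.6/63.3)
    = 0.11871 × 0.16987 = 0.02016 m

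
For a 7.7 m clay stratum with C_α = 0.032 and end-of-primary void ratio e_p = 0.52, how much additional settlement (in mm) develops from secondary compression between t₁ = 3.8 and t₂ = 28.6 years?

S_s ≈ 142 mm

Secondary compression: S_s = C_α·H/(1+e_p)·log₁₀(t₂/t₁)
S_s = 0.032×7.7/(1+0.52)×log₁₀(28.6/3.8)
    = 0.1621 × 0.8766 = 0.1421 m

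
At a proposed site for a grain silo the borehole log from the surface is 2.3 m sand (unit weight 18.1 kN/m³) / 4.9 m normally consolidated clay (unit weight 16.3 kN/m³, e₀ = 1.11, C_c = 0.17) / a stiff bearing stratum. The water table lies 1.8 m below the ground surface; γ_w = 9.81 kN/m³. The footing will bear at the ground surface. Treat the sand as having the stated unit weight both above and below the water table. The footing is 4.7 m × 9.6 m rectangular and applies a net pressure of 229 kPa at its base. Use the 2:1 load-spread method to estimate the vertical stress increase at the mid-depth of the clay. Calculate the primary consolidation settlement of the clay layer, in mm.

Mid-depth of clay below the ground surface: z = 2.3 + 4.9/2 = 4.75 m.
Total vertical stress at mid-clay: σ_v = 18.1×2.3 + 16.3×2.45 = 81.565 kPa.
Pore pressure: u = 9.81×(4.75 − 1.8) = 28.94 kPa.
Initial effective stress: σ'_0 = σ_v − u = 81.565 − 28.94 = 52.625 kPa.
Stress increase at mid-clay by the 2:1 spreading method:
Δσ = qBL/((B+z)(L+z)) = 229×4.7×9.6/((4.7+4.75)(9.6+4.75)) = 76.194 kPa
Final effective stress: σ'_f = σ'_0 + Δσ = 52.625 + 76.194 = 128.82 kPa.
Normally consolidated clay, so the full stress increment lies on the virgin compression line:
S_c = C_c·H/(1+e₀)·log₁₀(σ'_f/σ'_0) = 0.17×4.9/(1+1.11)×log₁₀(128.82/52.625)
    = 0.39479 × 0.38879 = 0.1535 m

S_c ≈ 153 mm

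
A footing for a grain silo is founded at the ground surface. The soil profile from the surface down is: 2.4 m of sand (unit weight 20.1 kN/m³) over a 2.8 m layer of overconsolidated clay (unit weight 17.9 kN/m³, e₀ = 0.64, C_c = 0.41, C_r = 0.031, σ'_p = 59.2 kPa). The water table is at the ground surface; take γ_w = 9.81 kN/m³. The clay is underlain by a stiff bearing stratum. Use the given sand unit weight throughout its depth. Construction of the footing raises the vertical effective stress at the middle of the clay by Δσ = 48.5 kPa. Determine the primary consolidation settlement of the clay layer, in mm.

S_c ≈ 120 mm

Mid-depth of clay below the ground surface: z = 2.4 + 2.8/2 = 3.8 m.
Total vertical stress at mid-clay: σ_v = 20.1×2.4 + 17.9×1.4 = 73.3 kPa.
Pore pressure: u = 9.81×(3.8 − 0) = 37.278 kPa.
Initial effective stress: σ'_0 = σ_v − u = 73.3 − 37.278 = 36.022 kPa.
Final effective stress: σ'_f = 36.022 + 48.5 = 84.522 kPa.
σ'_f = 84.522 > σ'_p = 59.2 kPa, so the stress path crosses the preconsolidation pressure — recompression up to σ'_p, then virgin compression beyond:
S_c = H/(1+e₀)·[C_r·log₁₀(σ'_p/σ'_0) + C_c·log₁₀(σ'_f/σ'_p)]
    = 2.8/1.64 × [0.031×log₁₀(59.2/36.022) + 0.41×log₁₀(84.522/59.2)]
    = 1.7073 × [0.0066884 + 0.063406] = 0.1197 m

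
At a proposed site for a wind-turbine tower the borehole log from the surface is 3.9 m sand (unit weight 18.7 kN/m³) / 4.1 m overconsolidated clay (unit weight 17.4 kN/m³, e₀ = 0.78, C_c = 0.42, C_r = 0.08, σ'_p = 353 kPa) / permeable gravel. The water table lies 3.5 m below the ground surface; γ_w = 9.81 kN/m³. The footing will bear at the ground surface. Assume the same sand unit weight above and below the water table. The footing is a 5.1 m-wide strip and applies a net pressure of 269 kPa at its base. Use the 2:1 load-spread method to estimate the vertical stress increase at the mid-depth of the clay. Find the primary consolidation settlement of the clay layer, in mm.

Mid-depth of clay below the ground surface: z = 3.9 + 4.1/2 = 5.95 m.
Total vertical stress at mid-clay: σ_v = 18.7×3.9 + 17.4×2.05 = 108.6 kPa.
Pore pressure: u = 9.81×(5.95 − 3.5) = 24.035 kPa.
Initial effective stress: σ'_0 = σ_v − u = 108.6 − 24.035 = 84.565 kPa.
Stress increase at mid-clay by the 2:1 spreading method:
Δσ = qB/(B+z) = 269×5.1/(5.1+5.95) = 124.15 kPa
Final effective stress: σ'_f = 84.565 + 124.15 = 208.72 kPa.
σ'_f = 208.72 ≤ σ'_p = 353 kPa, so the clay remains overconsolidated and only the recompression index applies:
S_c = C_r·H/(1+e₀)·log₁₀(σ'_f/σ'_0) = 0.08×4.1/1.78×log₁₀(208.72/84.565)
    = 0.18427 × 0.39237 = 0.0723 m

S_c ≈ 72.3 mm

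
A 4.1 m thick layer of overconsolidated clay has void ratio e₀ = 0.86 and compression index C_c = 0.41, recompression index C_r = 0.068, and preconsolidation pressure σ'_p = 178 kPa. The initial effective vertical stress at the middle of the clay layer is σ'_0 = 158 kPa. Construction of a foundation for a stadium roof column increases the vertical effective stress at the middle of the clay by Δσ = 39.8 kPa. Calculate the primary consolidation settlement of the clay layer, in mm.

S_c ≈ 49.2 mm

Final effective stress: σ'_f = 158 + 39.8 = 197.8 kPa.
σ'_f = 197.8 > σ'_p = 178 kPa, so the stress path crosses the preconsolidation pressure — recompression up to σ'_p, then virgin compression beyond:
S_c = H/(1+e₀)·[C_r·log₁₀(σ'_p/σ'_0) + C_c·log₁₀(σ'_f/σ'_p)]
    = 4.1/1.86 × [0.068×log₁₀(178/158) + 0.41×log₁₀(197.8/178)]
    = 2.2043 × [0.0035199 + 0.018781] = 0.04916 m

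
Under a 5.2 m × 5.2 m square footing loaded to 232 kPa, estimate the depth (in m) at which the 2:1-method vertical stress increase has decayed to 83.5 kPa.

2:1 spreading — at depth z the loaded area has grown by z in each plan dimension:
qB²/(B+z)² = Δσ_z ⇒ z = B(√(q/Δσ_z) − 1) = 5.2×(√(232/83.5) − 1) = 3.468 m

z ≈ 3.47 m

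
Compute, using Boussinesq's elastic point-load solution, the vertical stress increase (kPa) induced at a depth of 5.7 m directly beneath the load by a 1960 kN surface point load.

Boussinesq vertical stress below a point load on an elastic half-space:
Δσ_z = 3P/(2πz²) · [1 + (r/z)²]^(−5/2)
r/z = 0/5.7 = 0; [1+(r/z)²]^(−5/2) = 1.
Δσ_z = 3×1960/(2π×5.7²) × 1 = 28.804 × 1 = 28.8 kPa

Δσ_z ≈ 28.8 kPa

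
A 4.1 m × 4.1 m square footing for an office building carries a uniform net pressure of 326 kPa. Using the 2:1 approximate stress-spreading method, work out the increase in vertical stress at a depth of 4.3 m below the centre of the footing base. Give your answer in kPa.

By the 2:1 method the load spreads at 1 horizontal : 2 vertical, so at depth z the loaded area has grown by z in each plan dimension:
Δσ = qBL/((B+z)(L+z)) = 326×4.1×4.1/((4.1+4.3)(4.1+4.3)) = 77.665 kPa

Δσ_z ≈ 77.7 kPa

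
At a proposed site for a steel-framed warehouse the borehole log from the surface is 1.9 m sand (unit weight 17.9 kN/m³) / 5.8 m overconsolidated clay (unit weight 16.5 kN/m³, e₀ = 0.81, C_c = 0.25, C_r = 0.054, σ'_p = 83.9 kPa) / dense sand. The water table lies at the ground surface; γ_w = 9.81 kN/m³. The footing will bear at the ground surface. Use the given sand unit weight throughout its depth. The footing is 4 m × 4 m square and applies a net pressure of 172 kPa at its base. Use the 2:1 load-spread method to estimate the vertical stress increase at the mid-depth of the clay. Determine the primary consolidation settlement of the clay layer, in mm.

S_c ≈ 52.9 mm

Mid-depth of clay below the ground surface: z = 1.9 + 5.8/2 = 4.8 m.
Total vertical stress at mid-clay: σ_v = 17.9×1.9 + 16.5×2.9 = 81.86 kPa.
Pore pressure: u = 9.81×(4.8 − 0) = 47.088 kPa.
Initial effective stress: σ'_0 = σ_v − u = 81.86 − 47.088 = 34.772 kPa.
Stress increase at mid-clay by the 2:1 spreading method:
Δσ = qBL/((B+z)(L+z)) = 172×4×4/((4+4.8)(4+4.8)) = 35.537 kPa
Final effective stress: σ'_f = 34.772 + 35.537 = 70.309 kPa.
σ'_f = 70.309 ≤ σ'_p = 83.9 kPa, so the clay remains overconsolidated and only the recompression index applies:
S_c = C_r·H/(1+e₀)·log₁₀(σ'_f/σ'_0) = 0.054×5.8/1.81×log₁₀(70.309/34.772)
    = 0.17304 × 0.30578 = 0.05291 m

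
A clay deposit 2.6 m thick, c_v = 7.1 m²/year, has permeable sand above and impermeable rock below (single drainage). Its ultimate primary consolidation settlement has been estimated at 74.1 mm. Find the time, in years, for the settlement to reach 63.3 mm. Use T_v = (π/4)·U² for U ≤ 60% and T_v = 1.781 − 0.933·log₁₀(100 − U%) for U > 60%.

Drainage path length: H_d = H = 2.6 m (single drainage).
U = S(t)/S_ult = 63.3/74.1 = 0.8543.
U > 60%: T_v = 1.781 − 0.933·log₁₀(100 − 85.425) = 0.69536.
t = T_v·H_d²/c_v = 0.69536×2.6²/7.1 = 0.6621 years.

t ≈ 0.662 years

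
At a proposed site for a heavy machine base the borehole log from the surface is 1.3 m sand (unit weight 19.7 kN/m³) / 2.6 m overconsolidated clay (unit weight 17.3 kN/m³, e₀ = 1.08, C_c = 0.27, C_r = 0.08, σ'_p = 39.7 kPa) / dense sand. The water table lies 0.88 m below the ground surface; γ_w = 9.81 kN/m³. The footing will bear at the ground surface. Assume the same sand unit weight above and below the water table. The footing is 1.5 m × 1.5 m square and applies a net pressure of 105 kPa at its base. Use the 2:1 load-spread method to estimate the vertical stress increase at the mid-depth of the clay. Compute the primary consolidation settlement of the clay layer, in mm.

Mid-depth of clay below the ground surface: z = 1.3 + 2.6/2 = 2.6 m.
Total vertical stress at mid-clay: σ_v = 19.7×1.3 + 17.3×1.3 = 48.1 kPa.
Pore pressure: u = 9.81×(2.6 − 0.88) = 16.873 kPa.
Initial effective stress: σ'_0 = σ_v − u = 48.1 − 16.873 = 31.227 kPa.
Stress increase at mid-clay by the 2:1 spreading method:
Δσ = qBL/((B+z)(L+z)) = 105×1.5×1.5/((1.5+2.6)(1.5+2.6)) = 14.054 kPa
Final effective stress: σ'_f = 31.227 + 14.054 = 45.281 kPa.
σ'_f = 45.281 > σ'_p = 39.7 kPa, so the stress path crosses the preconsolidation pressure — recompression up to σ'_p, then virgin compression beyond:
S_c = H/(1+e₀)·[C_r·log₁₀(σ'_p/σ'_0) + C_c·log₁₀(σ'_f/σ'_p)]
    = 2.6/2.08 × [0.08×log₁₀(39.7/31.227) + 0.27×log₁₀(45.281/39.7)]
    = 1.25 × [0.0083408 + 0.015424] = 0.02971 m

S_c ≈ 29.7 mm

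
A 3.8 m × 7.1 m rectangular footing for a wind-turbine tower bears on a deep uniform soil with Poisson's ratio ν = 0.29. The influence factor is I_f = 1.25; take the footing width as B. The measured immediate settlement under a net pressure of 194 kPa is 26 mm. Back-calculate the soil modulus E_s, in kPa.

E_s ≈ 32500 kPa

S_e = q·B·(1−ν²)/E_s · I_f  ⇒  E_s = q·B·(1−ν²)·I_f / S_e.
E_s = 194 × 3.8 × 0.9159 × 1.25 / 0.026 = 32460 kPa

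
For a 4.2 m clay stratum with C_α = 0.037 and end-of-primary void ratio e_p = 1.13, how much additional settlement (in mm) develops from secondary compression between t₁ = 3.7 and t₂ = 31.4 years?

S_s ≈ 67.8 mm

Secondary compression: S_s = C_α·H/(1+e_p)·log₁₀(t₂/t₁)
S_s = 0.037×4.2/(1+1.13)×log₁₀(31.4/3.7)
    = 0.07296 × 0.9287 = 0.06776 m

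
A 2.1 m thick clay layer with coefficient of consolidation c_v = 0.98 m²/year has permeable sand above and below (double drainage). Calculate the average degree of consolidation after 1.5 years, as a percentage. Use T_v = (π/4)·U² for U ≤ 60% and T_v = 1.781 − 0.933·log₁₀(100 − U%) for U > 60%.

U ≈ 97 %

Drainage path length: H_d = H/2 = 1.05 m (double drainage).
T_v = c_v·t/H_d² = 0.98×1.5/1.05² = 1.3333.
T_v = 1.3333 corresponds to the U > 60% branch:
U = 1 − 10^((1.781 − T_v)/0.933)/100 = 0.9698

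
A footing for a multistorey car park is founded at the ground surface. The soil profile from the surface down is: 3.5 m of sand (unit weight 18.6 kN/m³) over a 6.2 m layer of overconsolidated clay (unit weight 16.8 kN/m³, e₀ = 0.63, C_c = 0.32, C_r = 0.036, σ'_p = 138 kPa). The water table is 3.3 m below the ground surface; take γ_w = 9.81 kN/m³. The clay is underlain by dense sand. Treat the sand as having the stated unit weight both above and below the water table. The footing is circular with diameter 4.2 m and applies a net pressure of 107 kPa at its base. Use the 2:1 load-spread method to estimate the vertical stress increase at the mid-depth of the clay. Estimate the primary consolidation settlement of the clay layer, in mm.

S_c ≈ 10.4 mm

Mid-depth of clay below the ground surface: z = 3.5 + 6.2/2 = 6.6 m.
Total vertical stress at mid-clay: σ_v = 18.6×3.5 + 16.8×3.1 = 117.18 kPa.
Pore pressure: u = 9.81×(6.6 − 3.3) = 32.373 kPa.
Initial effective stress: σ'_0 = σ_v − u = 117.18 − 32.373 = 84.807 kPa.
Stress increase at mid-clay by the 2:1 spreading method:
Δσ ≈ qD²/(D+z)² = 107×4.2²/(4.2+6.6)² = 16.182 kPa
Final effective stress: σ'_f = 84.807 + 16.182 = 100.99 kPa.
σ'_f = 100.99 ≤ σ'_p = 138 kPa, so the clay remains overconsolidated and only the recompression index applies:
S_c = C_r·H/(1+e₀)·log₁₀(σ'_f/σ'_0) = 0.036×6.2/1.63×log₁₀(100.99/84.807)
    = 0.13693 × 0.075847 = 0.01039 m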